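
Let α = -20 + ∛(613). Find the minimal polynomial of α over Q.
m_α(x) = x^3 + 60x^2 + 1200x + 7387

Set β = α + 20 = ∛(613), so β^3 = 613. Then (α + 20)^3 - 613 = 0, i.e. α is a root of g(x) = (x + 20)^3 - 613 = x^3 + 60x^2 + 1200x + 7387. Since g(x) = h(x + 20) where h(x) = x^3 - 613, and h is irreducible over Q (because 613 is not a perfect cube, so h has no rational root, and a monic cubic with no rational root is irreducible), g is also irreducible (irreducibility is preserved under the substitution x → x + 20). Hence m_α(x) = x^3 + 60x^2 + 1200x + 7387.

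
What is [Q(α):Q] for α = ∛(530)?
[Q(α):Q] = 3

The minimal polynomial of α is x^3 - 530, irreducible over Q since 530 is not a perfect cube (so x^3 - 530 has no rational root). Hence [Q(α):Q] = deg(m_α) = 3.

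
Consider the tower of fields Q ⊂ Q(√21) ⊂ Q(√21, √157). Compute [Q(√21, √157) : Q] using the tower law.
[Q(√21, √157) : Q] = 4

[Q(√21):Q] = 2 (min poly x^2 - 21, irreducible since 21 is squarefree > 1). For the top step, suppose √157 ∈ Q(√21), say √157 = c + d√21 with c, d ∈ Q. Squaring: 157 = c^2 + 21d^2 + 2cd√21. Since √21 ∉ Q this forces 2cd = 0. If d = 0 then √157 = c ∈ Q, contradicting 157 squarefree > 1. If c = 0 then 157 = 21d^2, so 21·157 = (21d)^2 is a perfect square in Q — but 21·157 = 3297 is not a perfect square (since 21 and 157 are distinct squarefree integers). Contradiction. Hence √157 ∉ Q(√21), so x^2 - 157 stays irreducible over Q(√21) and [Q(√21, √157) : Q(√21)] = 2. By the tower law, [Q(√21, √157) : Q] = 2 · 2 = 4.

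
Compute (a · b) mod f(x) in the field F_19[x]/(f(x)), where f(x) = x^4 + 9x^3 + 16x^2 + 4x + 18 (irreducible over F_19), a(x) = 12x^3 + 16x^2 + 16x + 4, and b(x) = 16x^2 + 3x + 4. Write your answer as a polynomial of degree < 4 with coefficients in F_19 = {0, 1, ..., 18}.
a · b ≡ x^3 + 2x^2 + 8x + 5 (mod f(x))

Multiply in F_19[x]: a(x)·b(x) = (12x^3 + 16x^2 + 16x + 4)·(16x^2 + 3x + 4) = 2x^5 + 7x^4 + 10x^3 + 5x^2 + 16. This has degree ≥ 4, so divide by f(x) over F_19: 2x^5 + 7x^4 + 10x^3 + 5x^2 + 16 = (2x + 8)·(x^4 + 9x^3 + 16x^2 + 4x + 18) + (x^3 + 2x^2 + 8x + 5). Hence a·b ≡ x^3 + 2x^2 + 8x + 5 (mod f). (F_19[x]/(f) is a field with 19^4 = 130321 elements since f is irreducible of degree 4.)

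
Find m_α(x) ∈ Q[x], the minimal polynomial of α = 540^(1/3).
m_α(x) = x^3 - 540

α satisfies α^3 = 540, so x^3 - 540 annihilates α. By the rational root test, a rational root p/q (in lowest terms) of x^3 - 540 would satisfy p^3 = 540 q^3, forcing q = 1 and p^3 = 540; but 540 is not a perfect cube, contradiction. A monic cubic over Q with no rational root is irreducible (any nontrivial factorization would include a linear factor). Hence x^3 - 540 is the minimal polynomial of α, and in particular [Q(α):Q] = 3.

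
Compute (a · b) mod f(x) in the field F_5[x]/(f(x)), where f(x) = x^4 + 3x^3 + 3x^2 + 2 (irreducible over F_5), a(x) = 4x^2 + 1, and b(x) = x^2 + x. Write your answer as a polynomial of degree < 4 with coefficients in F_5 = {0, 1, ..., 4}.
a · b ≡ 2x^3 + 4x^2 + x + 2 (mod f(x))

Multiply in F_5[x]: a(x)·b(x) = (4x^2 + 1)·(x^2 + x) = 4x^4 + 4x^3 + x^2 + x. This has degree ≥ 4, so divide by f(x) over F_5: 4x^4 + 4x^3 + x^2 + x = (4)·(x^4 + 3x^3 + 3x^2 + 2) + (2x^3 + 4x^2 + x + 2). Hence a·b ≡ 2x^3 + 4x^2 + x + 2 (mod f). (F_5[x]/(f) is a field with 5^4 = 625 elements since f is irreducible of degree 4.)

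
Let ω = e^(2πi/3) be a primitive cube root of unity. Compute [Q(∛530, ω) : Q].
[Q(∛530, ω) : Q] = 6

[Q(∛530):Q] = 3 (min poly x^3 - 530, irreducible since 530 is not a perfect cube). [Q(ω):Q] = 2 (min poly x^2 + x + 1). Since Q(∛530) ⊂ R and ω ∉ R, we have ω ∉ Q(∛530), so x^2 + x + 1 remains irreducible over Q(∛530) and [Q(∛530, ω) : Q(∛530)] = 2. By the tower law, [Q(∛530, ω) : Q] = 3 · 2 = 6. (In fact Q(∛530, ω) is the splitting field of x^3 - 530 over Q.)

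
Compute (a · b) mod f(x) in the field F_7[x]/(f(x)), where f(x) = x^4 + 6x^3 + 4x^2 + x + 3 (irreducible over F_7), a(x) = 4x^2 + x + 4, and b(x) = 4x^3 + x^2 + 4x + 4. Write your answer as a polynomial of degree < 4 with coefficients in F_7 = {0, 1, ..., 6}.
a · b ≡ 3x^2 + 4x (mod f(x))

Multiply in F_7[x]: a(x)·b(x) = (4x^2 + x + 4)·(4x^3 + x^2 + 4x + 4) = 2x^5 + x^4 + 5x^3 + 3x^2 + 6x + 2. This has degree ≥ 4, so divide by f(x) over F_7: 2x^5 + x^4 + 5x^3 + 3x^2 + 6x + 2 = (2x + 3)·(x^4 + 6x^3 + 4x^2 + x + 3) + (3x^2 + 4x). Hence a·b ≡ 3x^2 + 4x (mod f). (F_7[x]/(f) is a field with 7^4 = 2401 elements since f is irreducible of degree 4.)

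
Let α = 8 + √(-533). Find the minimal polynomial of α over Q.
m_α(x) = x^2 - 16x + 597

From α - 8 = √(-533), squaring gives (α - 8)^2 = -533, i.e. α^2 - 16α + 64 = -533, so α^2 - 16α + 597 = 0. The discriminant of x^2 - 16x + 597 is (-16)^2 - 4·(597) = 256 - 2388 = -2132, and 4·(-533) is not a perfect square in Q since -533 is squarefree and ≠ 1. Hence x^2 - 16x + 597 is irreducible over Q and is the minimal polynomial of α.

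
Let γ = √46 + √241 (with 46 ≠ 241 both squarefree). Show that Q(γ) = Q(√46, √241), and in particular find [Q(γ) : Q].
[Q(γ) : Q] = 4 (equivalently, Q(γ) = Q(√46, √241))

Obviously Q(γ) ⊆ Q(√46, √241), and [Q(√46, √241):Q] = 4 (since 46, 241 are distinct squarefree integers > 1 with 11086 not a perfect square). To show equality we compute the minimal polynomial of γ. From γ = √46 + √241: γ^2 = 46 + 2√(11086) + 241 = 287 + 2√(11086), so γ^2 - 287 = 2√(11086); squaring, (γ^2 - 287)^2 = 4·11086, i.e. γ^4 - 574γ^2 + 82369 - 44344 = 0, i.e. γ^4 - 574γ^2 + 38025 = 0. So γ is a root of x^4 - 574x^2 + 38025. This polynomial is irreducible over Q: it has no rational root (each ±√46 ± √241 is irrational), and any factorization into two quadratics over Q would force √(11086) ∈ Q (pairing opposite roots) or √46, √241 ∈ Q (other pairings), all impossible. Hence [Q(γ):Q] = 4 = [Q(√46, √241):Q], so Q(γ) = Q(√46, √241).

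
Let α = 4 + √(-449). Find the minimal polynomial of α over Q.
m_α(x) = x^2 - 8x + 465

From α - 4 = √(-449), squaring gives (α - 4)^2 = -449, i.e. α^2 - 8α + 16 = -449, so α^2 - 8α + 465 = 0. The discriminant of x^2 - 8x + 465 is (-8)^2 - 4·(465) = 64 - 1860 = -1796, and 4·(-449) is not a perfect square in Q since -449 is squarefree and ≠ 1. Hence x^2 - 8x + 465 is irreducible over Q and is the minimal polynomial of α.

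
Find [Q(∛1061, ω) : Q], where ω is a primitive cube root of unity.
[Q(∛1061, ω) : Q] = 6

[Q(∛1061):Q] = 3 (min poly x^3 - 1061, irreducible since 1061 is not a perfect cube). [Q(ω):Q] = 2 (min poly x^2 + x + 1). Since Q(∛1061) ⊂ R and ω ∉ R, we have ω ∉ Q(∛1061), so x^2 + x + 1 remains irreducible over Q(∛1061) and [Q(∛1061, ω) : Q(∛1061)] = 2. By the tower law, [Q(∛1061, ω) : Q] = 3 · 2 = 6. (In fact Q(∛1061, ω) is the splitting field of x^3 - 1061 over Q.)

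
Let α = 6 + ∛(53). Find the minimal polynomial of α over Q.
m_α(x) = x^3 - 18x^2 + 108x - 269

Set β = α - 6 = ∛(53), so β^3 = 53. Then (α - 6)^3 - 53 = 0, i.e. α is a root of g(x) = (x - 6)^3 - 53 = x^3 - 18x^2 + 108x - 269. Since g(x) = h(x - 6) where h(x) = x^3 - 53, and h is irreducible over Q (because 53 is not a perfect cube, so h has no rational root, and a monic cubic with no rational root is irreducible), g is also irreducible (irreducibility is preserved under the substitution x → x - 6). Hence m_α(x) = x^3 - 18x^2 + 108x - 269.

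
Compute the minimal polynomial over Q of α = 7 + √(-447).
m_α(x) = x^2 - 14x + 496

From α - 7 = √(-447), squaring gives (α - 7)^2 = -447, i.e. α^2 - 14α + 49 = -447, so α^2 - 14α + 496 = 0. The discriminant of x^2 - 14x + 496 is (-14)^2 - 4·(496) = 196 - 1984 = -1788, and 4·(-447) is not a perfect square in Q since -447 is squarefree and ≠ 1. Hence x^2 - 14x + 496 is irreducible over Q and is the minimal polynomial of α.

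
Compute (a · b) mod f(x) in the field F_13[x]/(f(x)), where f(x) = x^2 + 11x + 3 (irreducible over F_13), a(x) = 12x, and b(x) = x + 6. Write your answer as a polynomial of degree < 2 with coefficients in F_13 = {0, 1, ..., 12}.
a · b ≡ 5x + 3 (mod f(x))

Multiply in F_13[x]: a(x)·b(x) = (12x)·(x + 6) = 12x^2 + 7x. This has degree ≥ 2, so divide by f(x) over F_13: 12x^2 + 7x = (12)·(x^2 + 11x + 3) + (5x + 3). Hence a·b ≡ 5x + 3 (mod f). (F_13[x]/(f) is a field with 13^2 = 169 elements since f is irreducible of degree 2.)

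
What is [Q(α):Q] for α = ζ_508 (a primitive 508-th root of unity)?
[Q(α):Q] = 252

The minimal polynomial of ζ_508 over Q is the 508-th cyclotomic polynomial Φ_508(x), which is irreducible over Q and has degree φ(508) = 252. Hence [Q(α):Q] = φ(508) = 252.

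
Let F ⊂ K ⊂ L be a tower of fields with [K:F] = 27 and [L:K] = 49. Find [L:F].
[L:F] = 1323

The tower law says that for any tower of field extensions F ⊂ K ⊂ L with finite degrees, [L:F] = [L:K] · [K:F]. Here this gives [L:F] = 49 · 27 = 1323.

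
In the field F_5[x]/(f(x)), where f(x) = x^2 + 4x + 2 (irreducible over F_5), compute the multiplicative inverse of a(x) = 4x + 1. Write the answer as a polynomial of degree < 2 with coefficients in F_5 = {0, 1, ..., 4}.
a(x)^(-1) ≡ 3x (mod f(x))

Since f is irreducible over F_5, F_5[x]/(f) is a field and a(x) ≠ 0 has an inverse. Apply the extended Euclidean algorithm to f(x) and a(x) in F_5[x]: f(x) = (4x)·a(x) + (2). The last nonzero remainder is the constant 2 = gcd(f, a) in F_5. Back-substituting through the division chain expresses 2 = s(x)·a(x) + t(x)·f(x) with s(x) ≡ x (mod f), so (x)·a(x) ≡ 2 (mod f). Multiplying by 2^(-1) ≡ 3 in F_5 gives a(x)^(-1) ≡ 3·(x) ≡ 3x (mod f). Check: (4x + 1)·(3x) = 2x^2 + 3x ≡ 1 (mod x^2 + 4x + 2).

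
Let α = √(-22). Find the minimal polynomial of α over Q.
m_α(x) = x^2 + 22

α satisfies α^2 + 22 = 0, so x^2 + 22 annihilates α. Since d = -22 is squarefree and ≠ 1, it is not a perfect square in Q, so x^2 + 22 has no rational root and is therefore irreducible over Q (a degree-2 polynomial over a field is irreducible iff it has no root). Hence m_α(x) = x^2 + 22.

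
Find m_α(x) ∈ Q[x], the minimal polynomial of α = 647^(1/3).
m_α(x) = x^3 - 647

α satisfies α^3 = 647, so x^3 - 647 annihilates α. By the rational root test, a rational root p/q (in lowest terms) of x^3 - 647 would satisfy p^3 = 647 q^3, forcing q = 1 and p^3 = 647; but 647 is not a perfect cube, contradiction. A monic cubic over Q with no rational root is irreducible (any nontrivial factorization would include a linear factor). Hence x^3 - 647 is the minimal polynomial of α, and in particular [Q(α):Q] = 3.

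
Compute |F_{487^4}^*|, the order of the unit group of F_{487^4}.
|F_{487^4}^*| = 56249134560

F_{487^4} has 487^4 = 56249134561 elements; its multiplicative group consists of all nonzero elements, so |F_{487^4}^*| = 56249134561 - 1 = 56249134560. (It is cyclic since any finite subgroup of the multiplicative group of a field is cyclic.)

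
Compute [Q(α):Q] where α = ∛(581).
[Q(α):Q] = 3

The minimal polynomial of α is x^3 - 581, irreducible over Q since 581 is not a perfect cube (so x^3 - 581 has no rational root). Hence [Q(α):Q] = deg(m_α) = 3.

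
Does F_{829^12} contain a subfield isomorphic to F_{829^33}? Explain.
No: F_{829^33} is not a subfield of F_{829^12}

F_{p^m} embeds in F_{p^n} iff m | n. Here 33 ∤ 12 (since 12 = 0·33 + 12 with remainder 12 ≠ 0), so F_{829^33} is not a subfield of F_{829^12}. Equivalently: if it were, the tower law would give 33 = [F_{829^33}:F_829] dividing [F_{829^12}:F_829] = 12, contradiction.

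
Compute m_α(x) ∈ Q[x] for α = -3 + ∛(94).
m_α(x) = x^3 + 9x^2 + 27x - 67

Set β = α + 3 = ∛(94), so β^3 = 94. Then (α + 3)^3 - 94 = 0, i.e. α is a root of g(x) = (x + 3)^3 - 94 = x^3 + 9x^2 + 27x - 67. Since g(x) = h(x + 3) where h(x) = x^3 - 94, and h is irreducible over Q (because 94 is not a perfect cube, so h has no rational root, and a monic cubic with no rational root is irreducible), g is also irreducible (irreducibility is preserved under the substitution x → x + 3). Hence m_α(x) = x^3 + 9x^2 + 27x - 67.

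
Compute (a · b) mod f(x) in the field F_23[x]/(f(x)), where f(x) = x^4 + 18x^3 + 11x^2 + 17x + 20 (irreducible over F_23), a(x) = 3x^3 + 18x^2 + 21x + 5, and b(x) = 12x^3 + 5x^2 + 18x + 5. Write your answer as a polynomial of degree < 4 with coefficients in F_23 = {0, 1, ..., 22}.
a · b ≡ 11x^3 + 12x^2 + 4x + 3 (mod f(x))

Multiply in F_23[x]: a(x)·b(x) = (3x^3 + 18x^2 + 21x + 5)·(12x^3 + 5x^2 + 18x + 5) = 13x^6 + x^5 + 5x^4 + 21x^3 + 10x^2 + 11x + 2. This has degree ≥ 4, so divide by f(x) over F_23: 13x^6 + x^5 + 5x^4 + 21x^3 + 10x^2 + 11x + 2 = (13x^2 + 20x + 8)·(x^4 + 18x^3 + 11x^2 + 17x + 20) + (11x^3 + 12x^2 + 4x + 3). Hence a·b ≡ 11x^3 + 12x^2 + 4x + 3 (mod f). (F_23[x]/(f) is a field with 23^4 = 279841 elements since f is irreducible of degree 4.)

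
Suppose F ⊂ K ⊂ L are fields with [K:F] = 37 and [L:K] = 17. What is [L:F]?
[L:F] = 629

The tower law says that for any tower of field extensions F ⊂ K ⊂ L with finite degrees, [L:F] = [L:K] · [K:F]. Here this gives [L:F] = 17 · 37 = 629.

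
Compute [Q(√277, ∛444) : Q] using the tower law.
[Q(√277, ∛444) : Q] = 6

Let L = Q(√277, ∛444). Since Q(√277) ⊂ L and [Q(√277):Q] = 2, the tower law gives 2 | [L:Q]. Likewise Q(∛444) ⊂ L with [Q(∛444):Q] = 3 (because 444 is not a perfect cube), so 3 | [L:Q]. As gcd(2,3) = 1, [L:Q] is divisible by 6. Conversely L is generated over Q by √277 and ∛444, so [L:Q] ≤ 2·3 = 6. Therefore [Q(√277, ∛444) : Q] = 6.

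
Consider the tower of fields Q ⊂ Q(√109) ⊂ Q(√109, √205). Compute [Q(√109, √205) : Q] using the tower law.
[Q(√109, √205) : Q] = 4

[Q(√109):Q] = 2 (min poly x^2 - 109, irreducible since 109 is squarefree > 1). For the top step, suppose √205 ∈ Q(√109), say √205 = c + d√109 with c, d ∈ Q. Squaring: 205 = c^2 + 109d^2 + 2cd√109. Since √109 ∉ Q this forces 2cd = 0. If d = 0 then √205 = c ∈ Q, contradicting 205 squarefree > 1. If c = 0 then 205 = 109d^2, so 109·205 = (109d)^2 is a perfect square in Q — but 109·205 = 22345 is not a perfect square (since 109 and 205 are distinct squarefree integers). Contradiction. Hence √205 ∉ Q(√109), so x^2 - 205 stays irreducible over Q(√109) and [Q(√109, √205) : Q(√109)] = 2. By the tower law, [Q(√109, √205) : Q] = 2 · 2 = 4.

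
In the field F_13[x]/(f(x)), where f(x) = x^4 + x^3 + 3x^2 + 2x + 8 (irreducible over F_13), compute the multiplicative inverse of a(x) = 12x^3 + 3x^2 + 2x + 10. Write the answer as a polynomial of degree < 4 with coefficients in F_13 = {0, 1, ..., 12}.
a(x)^(-1) ≡ 2x^2 + 5x + 9 (mod f(x))

Since f is irreducible over F_13, F_13[x]/(f) is a field and a(x) ≠ 0 has an inverse. Apply the extended Euclidean algorithm to f(x) and a(x) in F_13[x]: f(x) = (12x + 9)·a(x) + (4x^2 + 7x + 9);  a(x) = (3x + 2)·(4x^2 + 7x + 9) + (5). The last nonzero remainder is the constant 5 = gcd(f, a) in F_13. Back-substituting through the division chain expresses 5 = s(x)·a(x) + t(x)·f(x) with s(x) ≡ 10x^2 + 12x + 6 (mod f), so (10x^2 + 12x + 6)·a(x) ≡ 5 (mod f). Multiplying by 5^(-1) ≡ 8 in F_13 gives a(x)^(-1) ≡ 8·(10x^2 + 12x + 6) ≡ 2x^2 + 5x + 9 (mod f). Check: (12x^3 + 3x^2 + 2x + 10)·(2x^2 + 5x + 9) = 11x^5 + x^4 + 10x^3 + 5x^2 + 3x + 12 ≡ 1 (mod x^4 + x^3 + 3x^2 + 2x + 8).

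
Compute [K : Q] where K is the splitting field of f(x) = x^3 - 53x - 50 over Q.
[K : Q] = 6

By the rational root test, any rational root of the monic integer polynomial f(x) = x^3 - 53x - 50 must be an integer dividing the constant term -50, i.e. one of ±{1, 2, 5, 10, 25, 50}. Evaluating: f(1) = -102, f(-1) = 2, f(2) = -148, f(-2) = 48, f(5) = -190, f(-5) = 90, f(10) = 420, f(-10) = -520, f(25) = 14250, f(-25) = -14350, f(50) = 122300, f(-50) = -122400; none is 0, so f has no rational root and is therefore irreducible over Q (a cubic with no linear factor over a field is irreducible). For an irreducible cubic, the Galois group is A_3 or S_3 according as the discriminant disc(f) = -4a^3 - 27b^2 = -4·(-53)^3 - 27·(-50)^2 = 528008 is or is not a square in Q. Here disc(f) = 528008 is not a perfect square in Q, so the Galois group of f over Q is not contained in A_3 and must be all of S_3. The splitting field has degree |S_3| = 6 over Q, so [K : Q] = 6.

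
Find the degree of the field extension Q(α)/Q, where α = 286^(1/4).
[Q(α):Q] = 4

α is a root of x^4 - 286. By Eisenstein's criterion at the prime p = 2 (which divides the constant term 286 but p^2 = 4 does not, since 286 is squarefree), x^4 - 286 is irreducible over Q. Hence [Q(α):Q] = 4.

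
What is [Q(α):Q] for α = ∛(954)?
[Q(α):Q] = 3

The minimal polynomial of α is x^3 - 954, irreducible over Q since 954 is not a perfect cube (so x^3 - 954 has no rational root). Hence [Q(α):Q] = deg(m_α) = 3.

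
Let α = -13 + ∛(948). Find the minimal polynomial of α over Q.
m_α(x) = x^3 + 39x^2 + 507x + 1249

Set β = α + 13 = ∛(948), so β^3 = 948. Then (α + 13)^3 - 948 = 0, i.e. α is a root of g(x) = (x + 13)^3 - 948 = x^3 + 39x^2 + 507x + 1249. Since g(x) = h(x + 13) where h(x) = x^3 - 948, and h is irreducible over Q (because 948 is not a perfect cube, so h has no rational root, and a monic cubic with no rational root is irreducible), g is also irreducible (irreducibility is preserved under the substitution x → x + 13). Hence m_α(x) = x^3 + 39x^2 + 507x + 1249.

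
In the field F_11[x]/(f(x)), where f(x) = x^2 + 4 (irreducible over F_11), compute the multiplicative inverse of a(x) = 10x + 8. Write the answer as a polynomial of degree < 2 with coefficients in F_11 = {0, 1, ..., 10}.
a(x)^(-1) ≡ 6x + 4 (mod f(x))

Since f is irreducible over F_11, F_11[x]/(f) is a field and a(x) ≠ 0 has an inverse. Apply the extended Euclidean algorithm to f(x) and a(x) in F_11[x]: f(x) = (10x + 3)·a(x) + (2). The last nonzero remainder is the constant 2 = gcd(f, a) in F_11. Back-substituting through the division chain expresses 2 = s(x)·a(x) + t(x)·f(x) with s(x) ≡ x + 8 (mod f), so (x + 8)·a(x) ≡ 2 (mod f). Multiplying by 2^(-1) ≡ 6 in F_11 gives a(x)^(-1) ≡ 6·(x + 8) ≡ 6x + 4 (mod f). Check: (10x + 8)·(6x + 4) = 5x^2 + 10 ≡ 1 (mod x^2 + 4).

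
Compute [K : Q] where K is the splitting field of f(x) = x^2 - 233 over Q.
[K : Q] = 2

f(x) = x^2 - 233 factors as (x - √233)(x + √233). The splitting field is K = Q(√233). Since 233 is squarefree and > 1, it is not a perfect square, so x^2 - 233 is irreducible over Q and [Q(√233) : Q] = 2. Hence [K : Q] = 2.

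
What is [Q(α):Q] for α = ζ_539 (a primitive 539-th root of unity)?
[Q(α):Q] = 420

The minimal polynomial of ζ_539 over Q is the 539-th cyclotomic polynomial Φ_539(x), which is irreducible over Q and has degree φ(539) = 420. Hence [Q(α):Q] = φ(539) = 420.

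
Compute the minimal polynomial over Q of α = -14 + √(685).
m_α(x) = x^2 + 28x - 489

From α + 14 = √(685), squaring gives (α + 14)^2 = 685, i.e. α^2 + 28α + 196 = 685, so α^2 + 28α - 489 = 0. The discriminant of x^2 + 28x - 489 is (28)^2 - 4·(-489) = 784 + 1956 = 2740, and 4·(685) is not a perfect square in Q since 685 is squarefree and ≠ 1. Hence x^2 + 28x - 489 is irreducible over Q and is the minimal polynomial of α.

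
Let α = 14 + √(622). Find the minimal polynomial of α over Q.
m_α(x) = x^2 - 28x - 426

From α - 14 = √(622), squaring gives (α - 14)^2 = 622, i.e. α^2 - 28α + 196 = 622, so α^2 - 28α - 426 = 0. The discriminant of x^2 - 28x - 426 is (-28)^2 - 4·(-426) = 784 + 1704 = 2488, and 4·(622) is not a perfect square in Q since 622 is squarefree and ≠ 1. Hence x^2 - 28x - 426 is irreducible over Q and is the minimal polynomial of α.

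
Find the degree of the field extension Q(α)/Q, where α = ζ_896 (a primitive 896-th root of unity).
[Q(α):Q] = 384

The minimal polynomial of ζ_896 over Q is the 896-th cyclotomic polynomial Φ_896(x), which is irreducible over Q and has degree φ(896) = 384. Hence [Q(α):Q] = φ(896) = 384.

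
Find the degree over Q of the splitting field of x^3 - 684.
[K : Q] = 6

The roots of x^3 - 684 are ∛684, ω∛684, ω^2∛684 where ω = e^(2πi/3) is a primitive cube root of unity, so K = Q(∛684, ω). Now [Q(∛684):Q] = 3 (since 684 is not a perfect cube, x^3 - 684 is irreducible) and [Q(ω):Q] = 2. Both 2 and 3 divide [K:Q], and [K:Q] ≤ 3·2 = 6, so [K:Q] = 6. (Equivalently: Q(∛684) ⊂ R but ω ∉ R, so [K : Q(∛684)] = 2.)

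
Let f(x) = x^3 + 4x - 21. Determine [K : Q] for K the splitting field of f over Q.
[K : Q] = 6

By the rational root test, any rational root of the monic integer polynomial f(x) = x^3 + 4x - 21 must be an integer dividing the constant term -21, i.e. one of ±{1, 3, 7, 21}. Evaluating: f(1) = -16, f(-1) = -26, f(3) = 18, f(-3) = -60, f(7) = 350, f(-7) = -392, f(21) = 9324, f(-21) = -9366; none is 0, so f has no rational root and is therefore irreducible over Q (a cubic with no linear factor over a field is irreducible). For an irreducible cubic, the Galois group is A_3 or S_3 according as the discriminant disc(f) = -4a^3 - 27b^2 = -4·(4)^3 - 27·(-21)^2 = -12163 is or is not a square in Q. Here disc(f) = -12163 is not a perfect square in Q, so the Galois group of f over Q is not contained in A_3 and must be all of S_3. The splitting field has degree |S_3| = 6 over Q, so [K : Q] = 6.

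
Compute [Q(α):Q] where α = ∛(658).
[Q(α):Q] = 3

The minimal polynomial of α is x^3 - 658, irreducible over Q since 658 is not a perfect cube (so x^3 - 658 has no rational root). Hence [Q(α):Q] = deg(m_α) = 3.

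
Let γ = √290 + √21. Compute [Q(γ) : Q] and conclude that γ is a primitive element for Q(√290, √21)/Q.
[Q(γ) : Q] = 4 (equivalently, Q(γ) = Q(√290, √21))

Obviously Q(γ) ⊆ Q(√290, √21), and [Q(√290, √21):Q] = 4 (since 290, 21 are distinct squarefree integers > 1 with 6090 not a perfect square). To show equality we compute the minimal polynomial of γ. From γ = √290 + √21: γ^2 = 290 + 2√(6090) + 21 = 311 + 2√(6090), so γ^2 - 311 = 2√(6090); squaring, (γ^2 - 311)^2 = 4·6090, i.e. γ^4 - 622γ^2 + 96721 - 24360 = 0, i.e. γ^4 - 622γ^2 + 72361 = 0. So γ is a root of x^4 - 622x^2 + 72361. This polynomial is irreducible over Q: it has no rational root (each ±√290 ± √21 is irrational), and any factorization into two quadratics over Q would force √(6090) ∈ Q (pairing opposite roots) or √290, √21 ∈ Q (other pairings), all impossible. Hence [Q(γ):Q] = 4 = [Q(√290, √21):Q], so Q(γ) = Q(√290, √21).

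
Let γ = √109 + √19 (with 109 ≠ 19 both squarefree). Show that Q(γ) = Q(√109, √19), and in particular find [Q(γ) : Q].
[Q(γ) : Q] = 4 (equivalently, Q(γ) = Q(√109, √19))

Obviously Q(γ) ⊆ Q(√109, √19), and [Q(√109, √19):Q] = 4 (since 109, 19 are distinct squarefree integers > 1 with 2071 not a perfect square). To show equality we compute the minimal polynomial of γ. From γ = √109 + √19: γ^2 = 109 + 2√(2071) + 19 = 128 + 2√(2071), so γ^2 - 128 = 2√(2071); squaring, (γ^2 - 128)^2 = 4·2071, i.e. γ^4 - 256γ^2 + 16384 - 8284 = 0, i.e. γ^4 - 256γ^2 + 8100 = 0. So γ is a root of x^4 - 256x^2 + 8100. This polynomial is irreducible over Q: it has no rational root (each ±√109 ± √19 is irrational), and any factorization into two quadratics over Q would force √(2071) ∈ Q (pairing opposite roots) or √109, √19 ∈ Q (other pairings), all impossible. Hence [Q(γ):Q] = 4 = [Q(√109, √19):Q], so Q(γ) = Q(√109, √19).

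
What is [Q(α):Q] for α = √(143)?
[Q(α):Q] = 2

[Q(α):Q] equals the degree of the minimal polynomial of α. Here α^2 = 143 and x^2 - 143 is irreducible (d = 143 is squarefree, ≠ 1, hence not a square), so deg(m_α) = 2. Thus [Q(α):Q] = 2.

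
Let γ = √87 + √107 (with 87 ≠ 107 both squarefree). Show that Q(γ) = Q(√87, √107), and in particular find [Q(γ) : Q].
[Q(γ) : Q] = 4 (equivalently, Q(γ) = Q(√87, √107))

Obviously Q(γ) ⊆ Q(√87, √107), and [Q(√87, √107):Q] = 4 (since 87, 107 are distinct squarefree integers > 1 with 9309 not a perfect square). To show equality we compute the minimal polynomial of γ. From γ = √87 + √107: γ^2 = 87 + 2√(9309) + 107 = 194 + 2√(9309), so γ^2 - 194 = 2√(9309); squaring, (γ^2 - 194)^2 = 4·9309, i.e. γ^4 - 388γ^2 + 37636 - 37236 = 0, i.e. γ^4 - 388γ^2 + 400 = 0. So γ is a root of x^4 - 388x^2 + 400. This polynomial is irreducible over Q: it has no rational root (each ±√87 ± √107 is irrational), and any factorization into two quadratics over Q would force √(9309) ∈ Q (pairing opposite roots) or √87, √107 ∈ Q (other pairings), all impossible. Hence [Q(γ):Q] = 4 = [Q(√87, √107):Q], so Q(γ) = Q(√87, √107).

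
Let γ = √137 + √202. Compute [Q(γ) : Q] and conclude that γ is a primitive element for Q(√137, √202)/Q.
[Q(γ) : Q] = 4 (equivalently, Q(γ) = Q(√137, √202))

Obviously Q(γ) ⊆ Q(√137, √202), and [Q(√137, √202):Q] = 4 (since 137, 202 are distinct squarefree integers > 1 with 27674 not a perfect square). To show equality we compute the minimal polynomial of γ. From γ = √137 + √202: γ^2 = 137 + 2√(27674) + 202 = 339 + 2√(27674), so γ^2 - 339 = 2√(27674); squaring, (γ^2 - 339)^2 = 4·27674, i.e. γ^4 - 678γ^2 + 114921 - 110696 = 0, i.e. γ^4 - 678γ^2 + 4225 = 0. So γ is a root of x^4 - 678x^2 + 4225. This polynomial is irreducible over Q: it has no rational root (each ±√137 ± √202 is irrational), and any factorization into two quadratics over Q would force √(27674) ∈ Q (pairing opposite roots) or √137, √202 ∈ Q (other pairings), all impossible. Hence [Q(γ):Q] = 4 = [Q(√137, √202):Q], so Q(γ) = Q(√137, √202).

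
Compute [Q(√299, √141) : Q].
[Q(√299, √141) : Q] = 4

[Q(√299):Q] = 2 (min poly x^2 - 299, irreducible since 299 is squarefree > 1). For the top step, suppose √141 ∈ Q(√299), say √141 = c + d√299 with c, d ∈ Q. Squaring: 141 = c^2 + 299d^2 + 2cd√299. Since √299 ∉ Q this forces 2cd = 0. If d = 0 then √141 = c ∈ Q, contradicting 141 squarefree > 1. If c = 0 then 141 = 299d^2, so 299·141 = (299d)^2 is a perfect square in Q — but 299·141 = 42159 is not a perfect square (since 299 and 141 are distinct squarefree integers). Contradiction. Hence √141 ∉ Q(√299), so x^2 - 141 stays irreducible over Q(√299) and [Q(√299, √141) : Q(√299)] = 2. By the tower law, [Q(√299, √141) : Q] = 2 · 2 = 4.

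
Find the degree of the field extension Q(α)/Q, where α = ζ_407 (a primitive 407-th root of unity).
[Q(α):Q] = 360

The minimal polynomial of ζ_407 over Q is the 407-th cyclotomic polynomial Φ_407(x), which is irreducible over Q and has degree φ(407) = 360. Hence [Q(α):Q] = φ(407) = 360.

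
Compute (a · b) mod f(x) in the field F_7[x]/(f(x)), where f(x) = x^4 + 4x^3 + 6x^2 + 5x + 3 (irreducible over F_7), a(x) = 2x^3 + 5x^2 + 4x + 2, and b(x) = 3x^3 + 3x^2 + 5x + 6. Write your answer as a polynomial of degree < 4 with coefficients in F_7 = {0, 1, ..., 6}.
a · b ≡ 5x^3 + 3x^2 + 6x + 1 (mod f(x))

Multiply in F_7[x]: a(x)·b(x) = (2x^3 + 5x^2 + 4x + 2)·(3x^3 + 3x^2 + 5x + 6) = 6x^6 + 2x^4 + 6x^3 + 6x + 5. This has degree ≥ 4, so divide by f(x) over F_7: 6x^6 + 2x^4 + 6x^3 + 6x + 5 = (6x^2 + 4x + 6)·(x^4 + 4x^3 + 6x^2 + 5x + 3) + (5x^3 + 3x^2 + 6x + 1). Hence a·b ≡ 5x^3 + 3x^2 + 6x + 1 (mod f). (F_7[x]/(f) is a field with 7^4 = 2401 elements since f is irreducible of degree 4.)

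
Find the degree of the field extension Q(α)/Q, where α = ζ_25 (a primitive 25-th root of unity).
[Q(α):Q] = 20

The minimal polynomial of ζ_25 over Q is the 25-th cyclotomic polynomial Φ_25(x), which is irreducible over Q and has degree φ(25) = 20. Hence [Q(α):Q] = φ(25) = 20.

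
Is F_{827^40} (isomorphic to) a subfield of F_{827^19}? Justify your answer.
No: F_{827^40} is not a subfield of F_{827^19}

F_{p^m} embeds in F_{p^n} iff m | n. Here 40 ∤ 19 (since 19 = 0·40 + 19 with remainder 19 ≠ 0), so F_{827^40} is not a subfield of F_{827^19}. Equivalently: if it were, the tower law would give 40 = [F_{827^40}:F_827] dividing [F_{827^19}:F_827] = 19, contradiction.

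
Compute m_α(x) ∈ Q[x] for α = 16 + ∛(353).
m_α(x) = x^3 - 48x^2 + 768x - 4449

Set β = α - 16 = ∛(353), so β^3 = 353. Then (α - 16)^3 - 353 = 0, i.e. α is a root of g(x) = (x - 16)^3 - 353 = x^3 - 48x^2 + 768x - 4449. Since g(x) = h(x - 16) where h(x) = x^3 - 353, and h is irreducible over Q (because 353 is not a perfect cube, so h has no rational root, and a monic cubic with no rational root is irreducible), g is also irreducible (irreducibility is preserved under the substitution x → x - 16). Hence m_α(x) = x^3 - 48x^2 + 768x - 4449.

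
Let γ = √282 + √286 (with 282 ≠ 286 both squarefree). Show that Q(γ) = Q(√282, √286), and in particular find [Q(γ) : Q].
[Q(γ) : Q] = 4 (equivalently, Q(γ) = Q(√282, √286))

Obviously Q(γ) ⊆ Q(√282, √286), and [Q(√282, √286):Q] = 4 (since 282, 286 are distinct squarefree integers > 1 with 80652 not a perfect square). To show equality we compute the minimal polynomial of γ. From γ = √282 + √286: γ^2 = 282 + 2√(80652) + 286 = 568 + 2√(80652), so γ^2 - 568 = 2√(80652); squaring, (γ^2 - 568)^2 = 4·80652, i.e. γ^4 - 1136γ^2 + 322624 - 322608 = 0, i.e. γ^4 - 1136γ^2 + 16 = 0. So γ is a root of x^4 - 1136x^2 + 16. This polynomial is irreducible over Q: it has no rational root (each ±√282 ± √286 is irrational), and any factorization into two quadratics over Q would force √(80652) ∈ Q (pairing opposite roots) or √282, √286 ∈ Q (other pairings), all impossible. Hence [Q(γ):Q] = 4 = [Q(√282, √286):Q], so Q(γ) = Q(√282, √286).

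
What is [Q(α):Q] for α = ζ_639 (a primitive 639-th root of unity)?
[Q(α):Q] = 420

The minimal polynomial of ζ_639 over Q is the 639-th cyclotomic polynomial Φ_639(x), which is irreducible over Q and has degree φ(639) = 420. Hence [Q(α):Q] = φ(639) = 420.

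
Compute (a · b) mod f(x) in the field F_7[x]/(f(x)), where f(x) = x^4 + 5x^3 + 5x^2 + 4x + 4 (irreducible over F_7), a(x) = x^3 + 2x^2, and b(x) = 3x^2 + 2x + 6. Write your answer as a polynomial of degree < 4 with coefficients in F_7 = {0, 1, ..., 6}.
a · b ≡ 2x^3 + 2x (mod f(x))

Multiply in F_7[x]: a(x)·b(x) = (x^3 + 2x^2)·(3x^2 + 2x + 6) = 3x^5 + x^4 + 3x^3 + 5x^2. This has degree ≥ 4, so divide by f(x) over F_7: 3x^5 + x^4 + 3x^3 + 5x^2 = (3x)·(x^4 + 5x^3 + 5x^2 + 4x + 4) + (2x^3 + 2x). Hence a·b ≡ 2x^3 + 2x (mod f). (F_7[x]/(f) is a field with 7^4 = 2401 elements since f is irreducible of degree 4.)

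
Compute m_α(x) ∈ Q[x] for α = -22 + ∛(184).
m_α(x) = x^3 + 66x^2 + 1452x + 10464

Set β = α + 22 = ∛(184), so β^3 = 184. Then (α + 22)^3 - 184 = 0, i.e. α is a root of g(x) = (x + 22)^3 - 184 = x^3 + 66x^2 + 1452x + 10464. Since g(x) = h(x + 22) where h(x) = x^3 - 184, and h is irreducible over Q (because 184 is not a perfect cube, so h has no rational root, and a monic cubic with no rational root is irreducible), g is also irreducible (irreducibility is preserved under the substitution x → x + 22). Hence m_α(x) = x^3 + 66x^2 + 1452x + 10464.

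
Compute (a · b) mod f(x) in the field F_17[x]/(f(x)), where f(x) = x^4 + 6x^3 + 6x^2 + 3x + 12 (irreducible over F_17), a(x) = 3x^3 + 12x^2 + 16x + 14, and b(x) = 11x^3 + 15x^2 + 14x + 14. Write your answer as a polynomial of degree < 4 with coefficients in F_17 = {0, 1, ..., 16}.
a · b ≡ x^3 + 13x^2 + 7 (mod f(x))

Multiply in F_17[x]: a(x)·b(x) = (3x^3 + 12x^2 + 16x + 14)·(11x^3 + 15x^2 + 14x + 14) = 16x^6 + 7x^5 + 7x^4 + 9x^3 + 7x^2 + 12x + 9. This has degree ≥ 4, so divide by f(x) over F_17: 16x^6 + 7x^5 + 7x^4 + 9x^3 + 7x^2 + 12x + 9 = (16x^2 + 13x + 3)·(x^4 + 6x^3 + 6x^2 + 3x + 12) + (x^3 + 13x^2 + 7). Hence a·b ≡ x^3 + 13x^2 + 7 (mod f). (F_17[x]/(f) is a field with 17^4 = 83521 elements since f is irreducible of degree 4.)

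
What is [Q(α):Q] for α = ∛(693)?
[Q(α):Q] = 3

The minimal polynomial of α is x^3 - 693, irreducible over Q since 693 is not a perfect cube (so x^3 - 693 has no rational root). Hence [Q(α):Q] = deg(m_α) = 3.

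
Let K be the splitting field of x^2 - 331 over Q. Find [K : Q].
[K : Q] = 2

f(x) = x^2 - 331 factors as (x - √331)(x + √331). The splitting field is K = Q(√331). Since 331 is squarefree and > 1, it is not a perfect square, so x^2 - 331 is irreducible over Q and [Q(√331) : Q] = 2. Hence [K : Q] = 2.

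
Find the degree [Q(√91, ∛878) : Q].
[Q(√91, ∛878) : Q] = 6

Let L = Q(√91, ∛878). Since Q(√91) ⊂ L and [Q(√91):Q] = 2, the tower law gives 2 | [L:Q]. Likewise Q(∛878) ⊂ L with [Q(∛878):Q] = 3 (because 878 is not a perfect cube), so 3 | [L:Q]. As gcd(2,3) = 1, [L:Q] is divisible by 6. Conversely L is generated over Q by √91 and ∛878, so [L:Q] ≤ 2·3 = 6. Therefore [Q(√91, ∛878) : Q] = 6.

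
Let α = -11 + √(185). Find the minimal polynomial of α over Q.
m_α(x) = x^2 + 22x - 64

From α + 11 = √(185), squaring gives (α + 11)^2 = 185, i.e. α^2 + 22α + 121 = 185, so α^2 + 22α - 64 = 0. The discriminant of x^2 + 22x - 64 is (22)^2 - 4·(-64) = 484 + 256 = 740, and 4·(185) is not a perfect square in Q since 185 is squarefree and ≠ 1. Hence x^2 + 22x - 64 is irreducible over Q and is the minimal polynomial of α.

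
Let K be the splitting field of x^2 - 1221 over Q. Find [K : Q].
[K : Q] = 2

f(x) = x^2 - 1221 factors as (x - √1221)(x + √1221). The splitting field is K = Q(√1221). Since 1221 is squarefree and > 1, it is not a perfect square, so x^2 - 1221 is irreducible over Q and [Q(√1221) : Q] = 2. Hence [K : Q] = 2.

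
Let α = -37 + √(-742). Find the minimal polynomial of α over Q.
m_α(x) = x^2 + 74x + 2111

From α + 37 = √(-742), squaring gives (α + 37)^2 = -742, i.e. α^2 + 74α + 1369 = -742, so α^2 + 74α + 2111 = 0. The discriminant of x^2 + 74x + 2111 is (74)^2 - 4·(2111) = 5476 - 8444 = -2968, and 4·(-742) is not a perfect square in Q since -742 is squarefree and ≠ 1. Hence x^2 + 74x + 2111 is irreducible over Q and is the minimal polynomial of α.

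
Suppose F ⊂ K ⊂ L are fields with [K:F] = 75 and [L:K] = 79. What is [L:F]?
[L:F] = 5925

The tower law says that for any tower of field extensions F ⊂ K ⊂ L with finite degrees, [L:F] = [L:K] · [K:F]. Here this gives [L:F] = 79 · 75 = 5925.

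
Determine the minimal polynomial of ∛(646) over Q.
m_α(x) = x^3 - 646

α satisfies α^3 = 646, so x^3 - 646 annihilates α. By the rational root test, a rational root p/q (in lowest terms) of x^3 - 646 would satisfy p^3 = 646 q^3, forcing q = 1 and p^3 = 646; but 646 is not a perfect cube, contradiction. A monic cubic over Q with no rational root is irreducible (any nontrivial factorization would include a linear factor). Hence x^3 - 646 is the minimal polynomial of α, and in particular [Q(α):Q] = 3.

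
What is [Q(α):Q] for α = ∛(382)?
[Q(α):Q] = 3

The minimal polynomial of α is x^3 - 382, irreducible over Q since 382 is not a perfect cube (so x^3 - 382 has no rational root). Hence [Q(α):Q] = deg(m_α) = 3.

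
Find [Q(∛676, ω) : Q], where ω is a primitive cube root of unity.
[Q(∛676, ω) : Q] = 6

[Q(∛676):Q] = 3 (min poly x^3 - 676, irreducible since 676 is not a perfect cube). [Q(ω):Q] = 2 (min poly x^2 + x + 1). Since Q(∛676) ⊂ R and ω ∉ R, we have ω ∉ Q(∛676), so x^2 + x + 1 remains irreducible over Q(∛676) and [Q(∛676, ω) : Q(∛676)] = 2. By the tower law, [Q(∛676, ω) : Q] = 3 · 2 = 6. (In fact Q(∛676, ω) is the splitting field of x^3 - 676 over Q.)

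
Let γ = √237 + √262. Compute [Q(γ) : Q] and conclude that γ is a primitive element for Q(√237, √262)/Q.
[Q(γ) : Q] = 4 (equivalently, Q(γ) = Q(√237, √262))

Obviously Q(γ) ⊆ Q(√237, √262), and [Q(√237, √262):Q] = 4 (since 237, 262 are distinct squarefree integers > 1 with 62094 not a perfect square). To show equality we compute the minimal polynomial of γ. From γ = √237 + √262: γ^2 = 237 + 2√(62094) + 262 = 499 + 2√(62094), so γ^2 - 499 = 2√(62094); squaring, (γ^2 - 499)^2 = 4·62094, i.e. γ^4 - 998γ^2 + 249001 - 248376 = 0, i.e. γ^4 - 998γ^2 + 625 = 0. So γ is a root of x^4 - 998x^2 + 625. This polynomial is irreducible over Q: it has no rational root (each ±√237 ± √262 is irrational), and any factorization into two quadratics over Q would force √(62094) ∈ Q (pairing opposite roots) or √237, √262 ∈ Q (other pairings), all impossible. Hence [Q(γ):Q] = 4 = [Q(√237, √262):Q], so Q(γ) = Q(√237, √262).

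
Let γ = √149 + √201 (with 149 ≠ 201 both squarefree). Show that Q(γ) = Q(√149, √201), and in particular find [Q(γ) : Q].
[Q(γ) : Q] = 4 (equivalently, Q(γ) = Q(√149, √201))

Obviously Q(γ) ⊆ Q(√149, √201), and [Q(√149, √201):Q] = 4 (since 149, 201 are distinct squarefree integers > 1 with 29949 not a perfect square). To show equality we compute the minimal polynomial of γ. From γ = √149 + √201: γ^2 = 149 + 2√(29949) + 201 = 350 + 2√(29949), so γ^2 - 350 = 2√(29949); squaring, (γ^2 - 350)^2 = 4·29949, i.e. γ^4 - 700γ^2 + 122500 - 119796 = 0, i.e. γ^4 - 700γ^2 + 2704 = 0. So γ is a root of x^4 - 700x^2 + 2704. This polynomial is irreducible over Q: it has no rational root (each ±√149 ± √201 is irrational), and any factorization into two quadratics over Q would force √(29949) ∈ Q (pairing opposite roots) or √149, √201 ∈ Q (other pairings), all impossible. Hence [Q(γ):Q] = 4 = [Q(√149, √201):Q], so Q(γ) = Q(√149, √201).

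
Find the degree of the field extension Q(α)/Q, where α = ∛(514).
[Q(α):Q] = 3

The minimal polynomial of α is x^3 - 514, irreducible over Q since 514 is not a perfect cube (so x^3 - 514 has no rational root). Hence [Q(α):Q] = deg(m_α) = 3.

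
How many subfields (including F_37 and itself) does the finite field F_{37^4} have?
F_{37^4} has 3 subfields

The subfields of F_{p^n} are exactly the fields F_{p^d} for d | n (each is the fixed field of the unique index-d subgroup of Gal(F_{p^n}/F_p) ≅ Z/nZ). The divisors of n = 4 are {1, 2, 4}, giving 3 subfields: F_{37^1}, F_{37^2}, F_{37^4}.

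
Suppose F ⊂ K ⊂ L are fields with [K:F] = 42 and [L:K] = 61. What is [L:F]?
[L:F] = 2562

The tower law says that for any tower of field extensions F ⊂ K ⊂ L with finite degrees, [L:F] = [L:K] · [K:F]. Here this gives [L:F] = 61 · 42 = 2562.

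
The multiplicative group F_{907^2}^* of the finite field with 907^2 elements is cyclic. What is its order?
|F_{907^2}^*| = 822648

F_{907^2} has 907^2 = 822649 elements; its multiplicative group consists of all nonzero elements, so |F_{907^2}^*| = 822649 - 1 = 822648. (It is cyclic since any finite subgroup of the multiplicative group of a field is cyclic.)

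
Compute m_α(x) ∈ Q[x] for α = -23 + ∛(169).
m_α(x) = x^3 + 69x^2 + 1587x + 11998

Set β = α + 23 = ∛(169), so β^3 = 169. Then (α + 23)^3 - 169 = 0, i.e. α is a root of g(x) = (x + 23)^3 - 169 = x^3 + 69x^2 + 1587x + 11998. Since g(x) = h(x + 23) where h(x) = x^3 - 169, and h is irreducible over Q (because 169 is not a perfect cube, so h has no rational root, and a monic cubic with no rational root is irreducible), g is also irreducible (irreducibility is preserved under the substitution x → x + 23). Hence m_α(x) = x^3 + 69x^2 + 1587x + 11998.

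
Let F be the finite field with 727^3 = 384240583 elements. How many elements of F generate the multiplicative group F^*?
There are φ(384240582) = 116435880 primitive elements

F_q^* is cyclic of order q - 1 = 384240582. A cyclic group of order m has exactly φ(m) generators. Here m = 384240582 = 2 · 3^2 · 11^2 · 176419, so the number of primitive elements is φ(384240582) = 116435880.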